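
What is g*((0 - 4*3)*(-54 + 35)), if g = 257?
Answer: 58596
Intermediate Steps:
g*((0 - 4*3)*(-54 + 35)) = 257*((0 - 4*3)*(-54 + 35)) = 257*((0 - 12)*(-19)) = 257*(-12*(-19)) = 257*228 = 58596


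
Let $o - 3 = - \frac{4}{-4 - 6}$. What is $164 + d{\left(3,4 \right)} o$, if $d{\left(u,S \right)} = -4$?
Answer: $\frac{752}{5} \approx 150.4$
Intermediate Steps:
$o = \frac{17}{5}$ ($o = 3 - \frac{4}{-4 - 6} = 3 - \frac{4}{-10} = 3 - 4 \left(- \frac{1}{10}\right) = 3 - - \frac{2}{5} = 3 + \frac{2}{5} = \frac{17}{5} \approx 3.4$)
$164 + d{\left(3,4 \right)} o = 164 - \frac{68}{5} = \frac{752}{5}$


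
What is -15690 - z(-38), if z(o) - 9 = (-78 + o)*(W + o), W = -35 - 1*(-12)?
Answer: -22775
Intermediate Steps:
W = -23 (W = -35 + 12 = -23)
z(o) = 9 + (-78 + o)*(-23 + o)
-15690 - z(-38) = -15690 - (1803 + (-38)² - 101*(-38)) = -15690 - (1803 + 1444 + 3838) = -15690 - 1*7085 = -15690 - 7085 = -22775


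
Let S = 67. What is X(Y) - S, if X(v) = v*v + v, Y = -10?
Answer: 23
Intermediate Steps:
X(v) = v + v² (X(v) = v² + v = v + v²)
X(Y) - S = -10*(1 - 10) - 1*67 = -10*(-9) - 67 = 90 - 67 = 23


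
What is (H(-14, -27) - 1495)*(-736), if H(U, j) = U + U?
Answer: 1120928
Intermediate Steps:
H(U, j) = 2*U
(H(-14, -27) - 1495)*(-736) = (2*(-14) - 1495)*(-736) = (-28 - 1495)*(-736) = -1523*(-736) = 1120928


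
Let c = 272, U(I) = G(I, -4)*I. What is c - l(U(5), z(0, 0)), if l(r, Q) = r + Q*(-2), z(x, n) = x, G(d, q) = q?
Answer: 292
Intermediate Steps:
U(I) = -4*I
l(r, Q) = r - 2*Q
c - l(U(5), z(0, 0)) = 272 - (-4*5 - 2*0) = 272 - (-20 + 0) = 272 - 1*(-20) = 272 + 20 = 292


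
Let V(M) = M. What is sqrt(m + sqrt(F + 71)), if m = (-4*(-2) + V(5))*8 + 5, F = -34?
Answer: sqrt(109 + sqrt(37)) ≈ 10.728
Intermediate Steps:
m = 109 (m = (-4*(-2) + 5)*8 + 5 = (8 + 5)*8 + 5 = 13*8 + 5 = 104 + 5 = 109)
sqrt(m + sqrt(F + 71)) = sqrt(109 + sqrt(-34 + 71)) = sqrt(109 + sqrt(37))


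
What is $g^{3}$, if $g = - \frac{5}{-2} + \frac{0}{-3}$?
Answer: $\frac{125}{8} \approx 15.625$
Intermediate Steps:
$g = \frac{5}{2}$ ($g = \left(-5\right) \left(- \frac{1}{2}\right) + 0 \left(- \frac{1}{3}\right) = \frac{5}{2} + 0 = \frac{5}{2} \approx 2.5$)
$g^{3} = \left(\frac{5}{2}\right)^{3} = \frac{125}{8}$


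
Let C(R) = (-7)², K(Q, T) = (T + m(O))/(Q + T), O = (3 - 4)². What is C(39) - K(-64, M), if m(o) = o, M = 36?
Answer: 1409/28 ≈ 50.321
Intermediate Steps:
O = 1 (O = (-1)² = 1)
K(Q, T) = (1 + T)/(Q + T) (K(Q, T) = (T + 1)/(Q + T) = (1 + T)/(Q + T))
C(R) = 49
C(39) - K(-64, M) = 49 - (1 + 36)/(-64 + 36) = 49 - 37/(-28) = 49 - (-1)*37/28 = 49 - 1*(-37/28) = 49 + 37/28 = 1409/28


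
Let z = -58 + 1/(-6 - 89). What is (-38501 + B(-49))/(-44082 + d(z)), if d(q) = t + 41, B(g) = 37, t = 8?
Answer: 38464/44033 ≈ 0.87353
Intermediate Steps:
z = -5511/95 (z = -58 + 1/(-95) = -58 - 1/95 = -5511/95 ≈ -58.010)
d(q) = 49 (d(q) = 8 + 41 = 49)
(-38501 + B(-49))/(-44082 + d(z)) = (-38501 + 37)/(-44082 + 49) = -38464/(-44033) = -38464*(-1/44033) = 38464/44033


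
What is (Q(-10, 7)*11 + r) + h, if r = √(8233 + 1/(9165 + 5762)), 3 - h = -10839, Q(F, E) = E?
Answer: 10919 + 6*√50956628294/14927 ≈ 11010.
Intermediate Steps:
h = 10842 (h = 3 - 1*(-10839) = 3 + 10839 = 10842)
r = 6*√50956628294/14927 (r = √(8233 + 1/14927) = √(122893992/14927) = 6*√50956628294/14927 ≈ 90.736)
(Q(-10, 7)*11 + r) + h = (7*11 + 6*√50956628294/14927) + 10842 = (77 + 6*√50956628294/14927) + 10842 = 10919 + 6*√50956628294/14927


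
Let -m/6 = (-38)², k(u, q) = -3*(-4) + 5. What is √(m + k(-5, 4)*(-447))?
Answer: 3*I*√1807 ≈ 127.53*I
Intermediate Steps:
k(u, q) = 17 (k(u, q) = 12 + 5 = 17)
m = -8664 (m = -6*(-38)² = -6*1444 = -8664)
√(m + k(-5, 4)*(-447)) = √(-8664 + 17*(-447)) = √(-8664 - 7599) = √(-16263) = 3*I*√1807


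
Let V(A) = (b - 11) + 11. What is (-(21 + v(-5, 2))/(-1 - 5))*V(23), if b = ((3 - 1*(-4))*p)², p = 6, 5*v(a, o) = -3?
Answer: 29988/5 ≈ 5997.6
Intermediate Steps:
v(a, o) = -⅗ (v(a, o) = (⅕)*(-3) = -⅗)
b = 1764 (b = ((3 - 1*(-4))*6)² = ((3 + 4)*6)² = (7*6)² = 42² = 1764)
V(A) = 1764 (V(A) = (1764 - 11) + 11 = 1753 + 11 = 1764)
(-(21 + v(-5, 2))/(-1 - 5))*V(23) = -(21 - ⅗)/(-1 - 5)*1764 = -102/(5*(-6))*1764 = -102*(-1)/(5*6)*1764 = -1*(-17/5)*1764 = (17/5)*1764 = 29988/5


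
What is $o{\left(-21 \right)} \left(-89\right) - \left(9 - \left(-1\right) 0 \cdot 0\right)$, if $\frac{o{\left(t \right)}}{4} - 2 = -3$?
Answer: $347$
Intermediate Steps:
$o{\left(t \right)} = -4$ ($o{\left(t \right)} = 8 + 4 \left(-3\right) = 8 - 12 = -4$)
$o{\left(-21 \right)} \left(-89\right) - \left(9 - \left(-1\right) 0 \cdot 0\right) = \left(-4\right) \left(-89\right) - \left(9 - \left(-1\right) 0 \cdot 0\right) = 356 + \left(-9 + 0 \cdot 0\right) = 356 + \left(-9 + 0\right) = 356 - 9 = 347$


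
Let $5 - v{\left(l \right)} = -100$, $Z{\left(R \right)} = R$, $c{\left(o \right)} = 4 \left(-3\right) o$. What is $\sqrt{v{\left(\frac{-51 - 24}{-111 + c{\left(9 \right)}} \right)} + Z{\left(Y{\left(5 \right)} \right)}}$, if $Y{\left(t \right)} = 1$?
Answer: $\sqrt{106} \approx 10.296$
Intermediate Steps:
$c{\left(o \right)} = - 12 o$
$v{\left(l \right)} = 105$ ($v{\left(l \right)} = 5 - -100 = 5 + 100 = 105$)
$\sqrt{v{\left(\frac{-51 - 24}{-111 + c{\left(9 \right)}} \right)} + Z{\left(Y{\left(5 \right)} \right)}} = \sqrt{105 + 1} = \sqrt{106}$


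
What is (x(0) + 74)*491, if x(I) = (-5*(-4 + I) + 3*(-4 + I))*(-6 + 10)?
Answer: 52046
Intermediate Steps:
x(I) = 32 - 8*I (x(I) = ((20 - 5*I) + (-12 + 3*I))*4 = (8 - 2*I)*4 = 32 - 8*I)
(x(0) + 74)*491 = ((32 - 8*0) + 74)*491 = ((32 + 0) + 74)*491 = (32 + 74)*491 = 106*491 = 52046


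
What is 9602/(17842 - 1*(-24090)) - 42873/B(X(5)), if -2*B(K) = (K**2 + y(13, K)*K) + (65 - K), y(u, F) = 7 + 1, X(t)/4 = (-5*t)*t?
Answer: 271046291/469952890 ≈ 0.57675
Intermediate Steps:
X(t) = -20*t**2 (X(t) = 4*((-5*t)*t) = 4*(-5*t**2) = -20*t**2)
y(u, F) = 8
B(K) = -65/2 - 7*K/2 - K**2/2 (B(K) = -((K**2 + 8*K) + (65 - K))/2 = -(65 + K**2 + 7*K)/2 = -65/2 - 7*K/2 - K**2/2)
9602/(17842 - 1*(-24090)) - 42873/B(X(5)) = 9602/(17842 - 1*(-24090)) - 42873/(-65/2 - (-70)*5**2 - (-20*5**2)**2/2) = 9602/(17842 + 24090) - 42873/(-65/2 - (-70)*25 - (-20*25)**2/2) = 9602/41932 - 42873/(-65/2 - 7/2*(-500) - 1/2*(-500)**2) = 9602*(1/41932) - 42873/(-65/2 + 1750 - 1/2*250000) = 4801/20966 - 42873/(-65/2 + 1750 - 125000) = 4801/20966 - 42873/(-246565/2) = 4801/20966 - 42873*(-2/246565) = 4801/20966 + 85746/246565 = 271046291/469952890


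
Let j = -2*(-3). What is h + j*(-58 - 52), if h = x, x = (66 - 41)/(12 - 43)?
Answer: -20485/31 ≈ -660.81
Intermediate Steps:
x = -25/31 (x = 25/(-31) = 25*(-1/31) = -25/31 ≈ -0.80645)
j = 6
h = -25/31 ≈ -0.80645
h + j*(-58 - 52) = -25/31 + 6*(-58 - 52) = -25/31 + 6*(-110) = -25/31 - 660 = -20485/31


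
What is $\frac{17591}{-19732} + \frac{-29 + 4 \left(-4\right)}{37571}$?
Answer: $- \frac{661799401}{741350972} \approx -0.89269$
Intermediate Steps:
$\frac{17591}{-19732} + \frac{-29 + 4 \left(-4\right)}{37571} = 17591 \left(- \frac{1}{19732}\right) + \left(-29 - 16\right) \frac{1}{37571} = - \frac{17591}{19732} - \frac{45}{37571} = - \frac{661799401}{741350972}$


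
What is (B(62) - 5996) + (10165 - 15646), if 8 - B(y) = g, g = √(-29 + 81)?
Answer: -11469 - 2*√13 ≈ -11476.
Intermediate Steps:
g = 2*√13 (g = √52 = 2*√13 ≈ 7.2111)
B(y) = 8 - 2*√13
(B(62) - 5996) + (10165 - 15646) = ((8 - 2*√13) - 5996) + (10165 - 15646) = (-5988 - 2*√13) - 5481 = -11469 - 2*√13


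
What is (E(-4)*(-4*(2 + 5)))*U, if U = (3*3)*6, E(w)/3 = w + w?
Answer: 36288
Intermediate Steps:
E(w) = 6*w (E(w) = 3*(w + w) = 3*(2*w) = 6*w)
U = 54 (U = 9*6 = 54)
(E(-4)*(-4*(2 + 5)))*U = ((6*(-4))*(-4*(2 + 5)))*54 = -(-96)*7*54 = -24*(-28)*54 = 672*54 = 36288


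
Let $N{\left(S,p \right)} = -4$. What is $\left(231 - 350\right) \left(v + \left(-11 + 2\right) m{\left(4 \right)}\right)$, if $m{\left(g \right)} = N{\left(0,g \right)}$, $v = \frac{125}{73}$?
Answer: $- \frac{327607}{73} \approx -4487.8$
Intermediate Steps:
$v = \frac{125}{73}$ ($v = 125 \cdot \frac{1}{73} = \frac{125}{73} \approx 1.7123$)
$m{\left(g \right)} = -4$
$\left(231 - 350\right) \left(v + \left(-11 + 2\right) m{\left(4 \right)}\right) = \left(231 - 350\right) \left(\frac{125}{73} + \left(-11 + 2\right) \left(-4\right)\right) = - 119 \left(\frac{125}{73} - -36\right) = - 119 \left(\frac{125}{73} + 36\right) = \left(-119\right) \frac{2753}{73} = - \frac{327607}{73}$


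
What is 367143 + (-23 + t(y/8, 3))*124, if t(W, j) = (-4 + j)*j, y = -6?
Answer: 363919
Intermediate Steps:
t(W, j) = j*(-4 + j)
367143 + (-23 + t(y/8, 3))*124 = 367143 + (-23 + 3*(-4 + 3))*124 = 367143 + (-23 + 3*(-1))*124 = 367143 + (-23 - 3)*124 = 367143 - 26*124 = 367143 - 3224 = 363919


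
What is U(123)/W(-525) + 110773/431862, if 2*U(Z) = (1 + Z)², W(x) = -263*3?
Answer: -1077585053/113579706 ≈ -9.4875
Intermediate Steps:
W(x) = -789
U(Z) = (1 + Z)²/2
U(123)/W(-525) + 110773/431862 = ((1 + 123)²/2)/(-789) + 110773/431862 = ((½)*124²)*(-1/789) + 110773*(1/431862) = ((½)*15376)*(-1/789) + 110773/431862 = 7688*(-1/789) + 110773/431862 = -7688/789 + 110773/431862 = -1077585053/113579706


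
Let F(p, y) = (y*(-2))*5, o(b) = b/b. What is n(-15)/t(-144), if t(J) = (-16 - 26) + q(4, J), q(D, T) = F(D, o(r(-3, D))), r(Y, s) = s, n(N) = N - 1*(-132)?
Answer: -9/4 ≈ -2.2500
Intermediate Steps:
n(N) = 132 + N (n(N) = N + 132 = 132 + N)
o(b) = 1
F(p, y) = -10*y (F(p, y) = -2*y*5 = -10*y)
q(D, T) = -10 (q(D, T) = -10*1 = -10)
t(J) = -52 (t(J) = (-16 - 26) - 10 = -42 - 10 = -52)
n(-15)/t(-144) = (132 - 15)/(-52) = 117*(-1/52) = -9/4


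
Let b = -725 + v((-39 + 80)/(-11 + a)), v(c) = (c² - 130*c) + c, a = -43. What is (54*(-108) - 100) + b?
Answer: -19124525/2916 ≈ -6558.5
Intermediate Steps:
v(c) = c² - 129*c
b = -1826813/2916 (b = -725 + ((-39 + 80)/(-11 - 43))*(-129 + (-39 + 80)/(-11 - 43)) = -725 + (41/(-54))*(-129 + 41/(-54)) = -725 + (41*(-1/54))*(-129 + 41*(-1/54)) = -725 - 41*(-129 - 41/54)/54 = -725 - 41/54*(-7007/54) = -725 + 287287/2916 = -1826813/2916 ≈ -626.48)
(54*(-108) - 100) + b = (54*(-108) - 100) - 1826813/2916 = (-5832 - 100) - 1826813/2916 = -5932 - 1826813/2916 = -19124525/2916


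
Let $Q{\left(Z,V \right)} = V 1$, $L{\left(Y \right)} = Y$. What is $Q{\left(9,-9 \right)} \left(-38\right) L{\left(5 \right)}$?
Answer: $1710$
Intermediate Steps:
$Q{\left(Z,V \right)} = V$
$Q{\left(9,-9 \right)} \left(-38\right) L{\left(5 \right)} = \left(-9\right) \left(-38\right) 5 = 342 \cdot 5 = 1710$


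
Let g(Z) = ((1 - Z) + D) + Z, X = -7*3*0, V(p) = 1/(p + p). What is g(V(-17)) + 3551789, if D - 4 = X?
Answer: 3551794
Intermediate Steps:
V(p) = 1/(2*p)
X = 0 (X = -21*0 = 0)
D = 4 (D = 4 + 0 = 4)
g(Z) = 5 (g(Z) = ((1 - Z) + 4) + Z = (5 - Z) + Z = 5)
g(V(-17)) + 3551789 = 5 + 3551789 = 3551794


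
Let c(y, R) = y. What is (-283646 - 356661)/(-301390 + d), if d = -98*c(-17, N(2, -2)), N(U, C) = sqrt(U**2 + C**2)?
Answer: 640307/299724 ≈ 2.1363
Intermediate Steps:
N(U, C) = sqrt(C**2 + U**2)
d = 1666 (d = -98*(-17) = 1666)
(-283646 - 356661)/(-301390 + d) = (-283646 - 356661)/(-301390 + 1666) = -640307/(-299724) = -640307*(-1/299724) = 640307/299724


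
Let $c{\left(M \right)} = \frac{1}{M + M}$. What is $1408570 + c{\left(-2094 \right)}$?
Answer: $\frac{5899091159}{4188} \approx 1.4086 \cdot 10^{6}$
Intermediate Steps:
$c{\left(M \right)} = \frac{1}{2 M}$
$1408570 + c{\left(-2094 \right)} = 1408570 + \frac{1}{2 \left(-2094\right)} = 1408570 + \frac{1}{2} \left(- \frac{1}{2094}\right) = 1408570 - \frac{1}{4188} = \frac{5899091159}{4188}$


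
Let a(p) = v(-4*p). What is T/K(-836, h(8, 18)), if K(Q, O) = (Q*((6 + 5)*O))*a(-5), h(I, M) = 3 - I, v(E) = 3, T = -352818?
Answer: -58803/22990 ≈ -2.5578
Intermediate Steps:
a(p) = 3
K(Q, O) = 33*O*Q (K(Q, O) = (Q*((6 + 5)*O))*3 = (Q*(11*O))*3 = (11*O*Q)*3 = 33*O*Q)
T/K(-836, h(8, 18)) = -352818*(-1/(27588*(3 - 1*8))) = -352818*(-1/(27588*(3 - 8))) = -352818/(33*(-5)*(-836)) = -352818/137940 = -352818*1/137940 = -58803/22990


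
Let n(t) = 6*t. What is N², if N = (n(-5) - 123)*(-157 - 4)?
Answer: 606784689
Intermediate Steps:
N = 24633 (N = (6*(-5) - 123)*(-157 - 4) = (-30 - 123)*(-161) = -153*(-161) = 24633)
N² = 24633² = 606784689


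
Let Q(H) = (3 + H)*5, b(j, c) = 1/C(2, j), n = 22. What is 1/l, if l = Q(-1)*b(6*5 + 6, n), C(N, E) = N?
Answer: ⅕ ≈ 0.20000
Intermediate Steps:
b(j, c) = ½ (b(j, c) = 1/2 = ½)
Q(H) = 15 + 5*H
l = 5 (l = (15 + 5*(-1))*(½) = (15 - 5)*(½) = 10*(½) = 5)
1/l = 1/5 = ⅕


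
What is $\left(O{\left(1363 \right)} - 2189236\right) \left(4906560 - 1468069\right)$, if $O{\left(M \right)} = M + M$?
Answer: $-7518294956410$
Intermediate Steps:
$O{\left(M \right)} = 2 M$
$\left(O{\left(1363 \right)} - 2189236\right) \left(4906560 - 1468069\right) = \left(2 \cdot 1363 - 2189236\right) \left(4906560 - 1468069\right) = \left(2726 - 2189236\right) 3438491 = \left(-2186510\right) 3438491 = -7518294956410$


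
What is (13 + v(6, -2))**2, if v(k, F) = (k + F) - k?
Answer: 121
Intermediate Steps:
v(k, F) = F (v(k, F) = (F + k) - k = F)
(13 + v(6, -2))**2 = (13 - 2)**2 = 11**2 = 121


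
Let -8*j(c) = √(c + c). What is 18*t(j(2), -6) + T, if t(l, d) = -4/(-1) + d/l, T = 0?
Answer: 504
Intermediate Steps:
j(c) = -√2*√c/8 (j(c) = -√(c + c)/8 = -√2*√c/8)
t(l, d) = 4 + d/l (t(l, d) = -4*(-1) + d/l = 4 + d/l)
18*t(j(2), -6) + T = 18*(4 - 6/((-√2*√2/8))) + 0 = 18*(4 - 6/(-¼)) + 0 = 18*(4 - 6*(-4)) + 0 = 18*(4 + 24) + 0 = 18*28 + 0 = 504 + 0 = 504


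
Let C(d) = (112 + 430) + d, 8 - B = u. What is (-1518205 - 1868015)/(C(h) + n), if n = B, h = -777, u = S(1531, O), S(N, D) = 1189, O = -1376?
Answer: 282185/118 ≈ 2391.4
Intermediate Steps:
u = 1189
B = -1181 (B = 8 - 1*1189 = 8 - 1189 = -1181)
n = -1181
C(d) = 542 + d
(-1518205 - 1868015)/(C(h) + n) = (-1518205 - 1868015)/((542 - 777) - 1181) = -3386220/(-235 - 1181) = -3386220/(-1416) = -3386220*(-1/1416) = 282185/118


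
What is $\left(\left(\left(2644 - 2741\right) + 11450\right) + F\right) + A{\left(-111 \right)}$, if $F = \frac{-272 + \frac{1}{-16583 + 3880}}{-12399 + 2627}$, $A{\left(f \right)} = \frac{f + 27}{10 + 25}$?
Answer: $\frac{7044978060233}{620668580} \approx 11351.0$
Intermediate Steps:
$A{\left(f \right)} = \frac{27}{35} + \frac{f}{35}$ ($A{\left(f \right)} = \frac{27 + f}{35} = \left(27 + f\right) \frac{1}{35} = \frac{27}{35} + \frac{f}{35}$)
$F = \frac{3455217}{124133716}$ ($F = \frac{-272 + \frac{1}{-12703}}{-9772} = \left(-272 - \frac{1}{12703}\right) \left(- \frac{1}{9772}\right) = \left(- \frac{3455217}{12703}\right) \left(- \frac{1}{9772}\right) = \frac{3455217}{124133716} \approx 0.027835$)
$\left(\left(\left(2644 - 2741\right) + 11450\right) + F\right) + A{\left(-111 \right)} = \left(\left(\left(2644 - 2741\right) + 11450\right) + \frac{3455217}{124133716}\right) + \left(\frac{27}{35} + \frac{1}{35} \left(-111\right)\right) = \left(\left(-97 + 11450\right) + \frac{3455217}{124133716}\right) + \left(\frac{27}{35} - \frac{111}{35}\right) = \left(11353 + \frac{3455217}{124133716}\right) - \frac{12}{5} = \frac{1409293532965}{124133716} - \frac{12}{5} = \frac{7044978060233}{620668580}$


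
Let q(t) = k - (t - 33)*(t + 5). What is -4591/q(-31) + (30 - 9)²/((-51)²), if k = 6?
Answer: 1408041/479162 ≈ 2.9385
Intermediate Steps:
q(t) = 6 - (-33 + t)*(5 + t) (q(t) = 6 - (t - 33)*(t + 5) = 6 - (-33 + t)*(5 + t))
-4591/q(-31) + (30 - 9)²/((-51)²) = -4591/(171 - 1*(-31)² + 28*(-31)) + (30 - 9)²/((-51)²) = -4591/(171 - 1*961 - 868) + 21²/2601 = -4591/(171 - 961 - 868) + 441*(1/2601) = -4591/(-1658) + 49/289 = -4591*(-1/1658) + 49/289 = 4591/1658 + 49/289 = 1408041/479162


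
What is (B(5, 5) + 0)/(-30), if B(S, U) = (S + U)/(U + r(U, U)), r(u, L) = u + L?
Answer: -1/45 ≈ -0.022222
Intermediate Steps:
r(u, L) = L + u
B(S, U) = (S + U)/(3*U) (B(S, U) = (S + U)/(U + (U + U)) = (S + U)/(U + 2*U) = (S + U)/((3*U)) = (S + U)*(1/(3*U)) = (S + U)/(3*U))
(B(5, 5) + 0)/(-30) = ((1/3)*(5 + 5)/5 + 0)/(-30) = -((1/3)*(1/5)*10 + 0)/30 = -(2/3 + 0)/30 = -1/30*2/3 = -1/45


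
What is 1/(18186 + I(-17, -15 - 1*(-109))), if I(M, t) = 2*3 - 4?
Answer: 1/18188 ≈ 5.4981e-5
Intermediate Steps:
I(M, t) = 2 (I(M, t) = 6 - 4 = 2)
1/(18186 + I(-17, -15 - 1*(-109))) = 1/(18186 + 2) = 1/18188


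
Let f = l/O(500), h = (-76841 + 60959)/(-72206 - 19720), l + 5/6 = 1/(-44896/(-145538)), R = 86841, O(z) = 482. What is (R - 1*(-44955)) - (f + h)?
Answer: 21848088602683375/165772239456 ≈ 1.3180e+5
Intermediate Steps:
l = 162187/67344 (l = -⅚ + 1/(-44896/(-145538)) = -⅚ + 1/(-44896*(-1/145538)) = -⅚ + 1/(22448/72769) = -⅚ + 72769/22448 = 162187/67344 ≈ 2.4083)
h = 2647/15321 (h = -15882/(-91926) = -15882*(-1/91926) = 2647/15321 ≈ 0.17277)
f = 162187/32459808 (f = (162187/67344)/482 = (162187/67344)*(1/482) = 162187/32459808 ≈ 0.0049965)
(R - 1*(-44955)) - (f + h) = (86841 - 1*(-44955)) - (162187/32459808 + 2647/15321) = (86841 + 44955) - 1*29468659601/165772239456 = 131796 - 29468659601/165772239456 = 21848088602683375/165772239456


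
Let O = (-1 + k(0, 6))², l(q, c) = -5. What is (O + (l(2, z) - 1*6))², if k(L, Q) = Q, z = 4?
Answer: 196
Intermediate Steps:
O = 25 (O = (-1 + 6)² = 5² = 25)
(O + (l(2, z) - 1*6))² = (25 + (-5 - 1*6))² = (25 + (-5 - 6))² = (25 - 11)² = 14² = 196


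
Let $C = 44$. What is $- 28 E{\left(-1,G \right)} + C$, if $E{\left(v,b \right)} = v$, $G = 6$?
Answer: $72$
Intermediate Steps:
$- 28 E{\left(-1,G \right)} + C = \left(-28\right) \left(-1\right) + 44 = 28 + 44 = 72$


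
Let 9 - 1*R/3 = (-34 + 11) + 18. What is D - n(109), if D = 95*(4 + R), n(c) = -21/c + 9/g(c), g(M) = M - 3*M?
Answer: 952711/218 ≈ 4370.2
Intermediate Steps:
g(M) = -2*M
R = 42 (R = 27 - 3*((-34 + 11) + 18) = 27 - 3*(-23 + 18) = 27 - 3*(-5) = 27 + 15 = 42)
n(c) = -51/(2*c) (n(c) = -21/c + 9/((-2*c)) = -21/c + 9*(-1/(2*c)) = -21/c - 9/(2*c) = -51/(2*c))
D = 4370 (D = 95*(4 + 42) = 95*46 = 4370)
D - n(109) = 4370 - (-51)/(2*109) = 4370 - 1*(-51/218) = 4370 + 51/218 = 952711/218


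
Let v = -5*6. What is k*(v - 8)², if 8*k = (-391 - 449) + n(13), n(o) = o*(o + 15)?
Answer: -85918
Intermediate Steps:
v = -30
n(o) = o*(15 + o)
k = -119/2 (k = ((-391 - 449) + 13*(15 + 13))/8 = (-840 + 13*28)/8 = (-840 + 364)/8 = (⅛)*(-476) = -119/2 ≈ -59.500)
k*(v - 8)² = -119*(-30 - 8)²/2 = -119/2*(-38)² = -119/2*1444 = -85918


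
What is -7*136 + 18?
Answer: -934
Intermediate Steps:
-7*136 + 18 = -952 + 18 = -934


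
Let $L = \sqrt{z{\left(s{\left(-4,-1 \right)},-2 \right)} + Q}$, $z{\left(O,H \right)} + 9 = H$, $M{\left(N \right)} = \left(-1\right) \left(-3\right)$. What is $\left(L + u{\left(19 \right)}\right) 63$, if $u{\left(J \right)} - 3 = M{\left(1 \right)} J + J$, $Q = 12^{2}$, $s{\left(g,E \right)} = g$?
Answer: $4977 + 63 \sqrt{133} \approx 5703.6$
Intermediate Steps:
$M{\left(N \right)} = 3$
$z{\left(O,H \right)} = -9 + H$
$Q = 144$
$u{\left(J \right)} = 3 + 4 J$ ($u{\left(J \right)} = 3 + \left(3 J + J\right) = 3 + 4 J$)
$L = \sqrt{133}$ ($L = \sqrt{\left(-9 - 2\right) + 144} = \sqrt{-11 + 144} = \sqrt{133} \approx 11.533$)
$\left(L + u{\left(19 \right)}\right) 63 = \left(\sqrt{133} + \left(3 + 4 \cdot 19\right)\right) 63 = \left(\sqrt{133} + \left(3 + 76\right)\right) 63 = \left(\sqrt{133} + 79\right) 63 = \left(79 + \sqrt{133}\right) 63 = 4977 + 63 \sqrt{133}$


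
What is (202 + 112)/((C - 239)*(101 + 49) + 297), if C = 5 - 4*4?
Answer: -314/37203 ≈ -0.0084402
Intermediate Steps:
C = -11 (C = 5 - 16 = -11)
(202 + 112)/((C - 239)*(101 + 49) + 297) = (202 + 112)/((-11 - 239)*(101 + 49) + 297) = 314/(-250*150 + 297) = 314/(-37500 + 297) = 314/(-37203) = 314*(-1/37203) = -314/37203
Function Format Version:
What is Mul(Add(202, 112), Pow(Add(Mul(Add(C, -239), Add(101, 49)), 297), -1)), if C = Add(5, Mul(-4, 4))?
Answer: Rational(-314, 37203) ≈ -0.0084402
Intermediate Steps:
C = -11 (C = Add(5, -16) = -11)
Mul(Add(202, 112), Pow(Add(Mul(Add(C, -239), Add(101, 49)), 297), -1)) = Mul(Add(202, 112), Pow(Add(Mul(Add(-11, -239), Add(101, 49)), 297), -1)) = Mul(314, Pow(Add(Mul(-250, 150), 297), -1)) = Mul(314, Pow(Add(-37500, 297), -1)) = Mul(314, Pow(-37203, -1)) = Mul(314, Rational(-1, 37203)) = Rational(-314, 37203)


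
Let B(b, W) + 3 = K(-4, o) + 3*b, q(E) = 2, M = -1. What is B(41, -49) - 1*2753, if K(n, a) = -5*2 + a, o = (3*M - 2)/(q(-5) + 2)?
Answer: -10577/4 ≈ -2644.3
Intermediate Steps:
o = -5/4 (o = (3*(-1) - 2)/(2 + 2) = (-3 - 2)/4 = -5*¼ = -5/4 ≈ -1.2500)
K(n, a) = -10 + a
B(b, W) = -57/4 + 3*b (B(b, W) = -3 + ((-10 - 5/4) + 3*b) = -3 + (-45/4 + 3*b) = -57/4 + 3*b)
B(41, -49) - 1*2753 = (-57/4 + 3*41) - 1*2753 = (-57/4 + 123) - 2753 = 435/4 - 2753 = -10577/4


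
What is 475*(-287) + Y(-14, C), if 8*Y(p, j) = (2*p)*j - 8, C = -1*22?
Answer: -136249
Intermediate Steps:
C = -22
Y(p, j) = -1 + j*p/4 (Y(p, j) = ((2*p)*j - 8)/8 = (2*j*p - 8)/8 = (-8 + 2*j*p)/8 = -1 + j*p/4)
475*(-287) + Y(-14, C) = 475*(-287) + (-1 + (¼)*(-22)*(-14)) = -136325 + (-1 + 77) = -136325 + 76 = -136249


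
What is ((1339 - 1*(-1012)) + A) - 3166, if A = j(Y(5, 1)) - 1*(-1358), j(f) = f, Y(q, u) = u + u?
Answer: 545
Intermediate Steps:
Y(q, u) = 2*u
A = 1360 (A = 2*1 - 1*(-1358) = 2 + 1358 = 1360)
((1339 - 1*(-1012)) + A) - 3166 = ((1339 - 1*(-1012)) + 1360) - 3166 = ((1339 + 1012) + 1360) - 3166 = (2351 + 1360) - 3166 = 3711 - 3166 = 545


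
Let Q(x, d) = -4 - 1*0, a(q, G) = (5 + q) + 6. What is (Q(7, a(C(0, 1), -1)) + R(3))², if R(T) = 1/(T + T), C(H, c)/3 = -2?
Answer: 529/36 ≈ 14.694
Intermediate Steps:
C(H, c) = -6 (C(H, c) = 3*(-2) = -6)
a(q, G) = 11 + q
Q(x, d) = -4 (Q(x, d) = -4 + 0 = -4)
R(T) = 1/(2*T)
(Q(7, a(C(0, 1), -1)) + R(3))² = (-4 + (½)/3)² = (-4 + (½)*(⅓))² = (-4 + ⅙)² = (-23/6)² = 529/36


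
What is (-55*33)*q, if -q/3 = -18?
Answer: -98010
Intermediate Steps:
q = 54 (q = -3*(-18) = 54)
(-55*33)*q = -55*33*54 = -1815*54 = -98010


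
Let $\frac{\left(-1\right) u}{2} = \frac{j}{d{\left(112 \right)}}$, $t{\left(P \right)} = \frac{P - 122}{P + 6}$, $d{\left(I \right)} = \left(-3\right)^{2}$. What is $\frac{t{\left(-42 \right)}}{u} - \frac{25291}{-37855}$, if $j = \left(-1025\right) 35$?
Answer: $\frac{8859421}{13249250} \approx 0.66867$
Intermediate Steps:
$d{\left(I \right)} = 9$
$j = -35875$
$t{\left(P \right)} = \frac{-122 + P}{6 + P}$
$u = \frac{71750}{9}$ ($u = - 2 \left(- \frac{35875}{9}\right) = - 2 \left(\left(-35875\right) \frac{1}{9}\right) = \left(-2\right) \left(- \frac{35875}{9}\right) = \frac{71750}{9} \approx 7972.2$)
$\frac{t{\left(-42 \right)}}{u} - \frac{25291}{-37855} = \frac{\frac{1}{6 - 42} \left(-122 - 42\right)}{\frac{71750}{9}} - \frac{25291}{-37855} = \frac{1}{-36} \left(-164\right) \frac{9}{71750} - - \frac{25291}{37855} = \left(- \frac{1}{36}\right) \left(-164\right) \frac{9}{71750} + \frac{25291}{37855} = \frac{41}{9} \cdot \frac{9}{71750} + \frac{25291}{37855} = \frac{1}{1750} + \frac{25291}{37855} = \frac{8859421}{13249250}$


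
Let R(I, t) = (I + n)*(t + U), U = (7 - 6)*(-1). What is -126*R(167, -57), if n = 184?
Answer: 2565108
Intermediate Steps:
U = -1 (U = 1*(-1) = -1)
R(I, t) = (-1 + t)*(184 + I) (R(I, t) = (I + 184)*(t - 1) = (184 + I)*(-1 + t) = (-1 + t)*(184 + I))
-126*R(167, -57) = -126*(-184 - 1*167 + 184*(-57) + 167*(-57)) = -126*(-184 - 167 - 10488 - 9519) = -126*(-20358) = 2565108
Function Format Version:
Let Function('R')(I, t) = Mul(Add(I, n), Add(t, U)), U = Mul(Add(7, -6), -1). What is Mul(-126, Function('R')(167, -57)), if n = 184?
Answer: 2565108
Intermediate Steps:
U = -1 (U = Mul(1, -1) = -1)
Function('R')(I, t) = Mul(Add(-1, t), Add(184, I)) (Function('R')(I, t) = Mul(Add(I, 184), Add(t, -1)) = Mul(Add(184, I), Add(-1, t)) = Mul(Add(-1, t), Add(184, I)))
Mul(-126, Function('R')(167, -57)) = Mul(-126, Add(-184, Mul(-1, 167), Mul(184, -57), Mul(167, -57))) = Mul(-126, Add(-184, -167, -10488, -9519)) = Mul(-126, -20358) = 2565108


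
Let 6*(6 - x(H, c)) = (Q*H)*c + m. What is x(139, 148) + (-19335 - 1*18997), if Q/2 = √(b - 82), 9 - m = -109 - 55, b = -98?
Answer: -230129/6 - 41144*I*√5 ≈ -38355.0 - 92001.0*I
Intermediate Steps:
m = 173 (m = 9 - (-109 - 55) = 9 - 1*(-164) = 9 + 164 = 173)
Q = 12*I*√5 (Q = 2*√(-98 - 82) = 2*√(-180) = 2*(6*I*√5) = 12*I*√5 ≈ 26.833*I)
x(H, c) = -137/6 - 2*I*H*c*√5 (x(H, c) = 6 - (((12*I*√5)*H)*c + 173)/6 = 6 - ((12*I*H*√5)*c + 173)/6 = 6 - (12*I*H*c*√5 + 173)/6 = 6 - (173 + 12*I*H*c*√5)/6 = 6 + (-173/6 - 2*I*H*c*√5) = -137/6 - 2*I*H*c*√5)
x(139, 148) + (-19335 - 1*18997) = (-137/6 - 2*I*139*148*√5) + (-19335 - 1*18997) = (-137/6 - 41144*I*√5) + (-19335 - 18997) = (-137/6 - 41144*I*√5) - 38332 = -230129/6 - 41144*I*√5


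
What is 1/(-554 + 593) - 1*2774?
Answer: -108185/39 ≈ -2774.0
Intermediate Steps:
1/(-554 + 593) - 1*2774 = 1/39 - 2774 = -108185/39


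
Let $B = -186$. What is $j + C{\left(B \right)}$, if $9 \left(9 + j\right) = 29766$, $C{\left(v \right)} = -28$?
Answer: $\frac{9811}{3} \approx 3270.3$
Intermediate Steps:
$j = \frac{9895}{3}$ ($j = -9 + \frac{1}{9} \cdot 29766 = -9 + \frac{9922}{3} = \frac{9895}{3} \approx 3298.3$)
$j + C{\left(B \right)} = \frac{9895}{3} - 28 = \frac{9811}{3}$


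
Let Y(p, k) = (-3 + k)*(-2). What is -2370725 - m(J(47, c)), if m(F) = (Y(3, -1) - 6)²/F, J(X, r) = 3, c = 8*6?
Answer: -7112179/3 ≈ -2.3707e+6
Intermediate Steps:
c = 48
Y(p, k) = 6 - 2*k
m(F) = 4/F (m(F) = ((6 - 2*(-1)) - 6)²/F = ((6 + 2) - 6)²/F = (8 - 6)²/F = 2²/F = 4/F)
-2370725 - m(J(47, c)) = -2370725 - 4/3 = -7112179/3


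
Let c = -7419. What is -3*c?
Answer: 22257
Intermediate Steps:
-3*c = -3*(-7419) = 22257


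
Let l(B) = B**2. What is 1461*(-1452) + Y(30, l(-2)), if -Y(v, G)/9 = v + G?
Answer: -2121678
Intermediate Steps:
Y(v, G) = -9*G - 9*v (Y(v, G) = -9*(v + G) = -9*(G + v) = -9*G - 9*v)
1461*(-1452) + Y(30, l(-2)) = 1461*(-1452) + (-9*(-2)**2 - 9*30) = -2121372 + (-9*4 - 270) = -2121372 + (-36 - 270) = -2121372 - 306 = -2121678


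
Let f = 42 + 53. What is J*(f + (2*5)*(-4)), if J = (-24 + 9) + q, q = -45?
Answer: -3300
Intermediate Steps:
f = 95
J = -60 (J = (-24 + 9) - 45 = -15 - 45 = -60)
J*(f + (2*5)*(-4)) = -60*(95 + (2*5)*(-4)) = -60*(95 + 10*(-4)) = -60*(95 - 40) = -60*55 = -3300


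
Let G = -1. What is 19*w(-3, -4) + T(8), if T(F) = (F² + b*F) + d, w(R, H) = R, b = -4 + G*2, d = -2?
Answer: -43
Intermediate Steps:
b = -6 (b = -4 - 1*2 = -4 - 2 = -6)
T(F) = -2 + F² - 6*F (T(F) = (F² - 6*F) - 2 = -2 + F² - 6*F)
19*w(-3, -4) + T(8) = 19*(-3) + (-2 + 8² - 6*8) = -57 + (-2 + 64 - 48) = -57 + 14 = -43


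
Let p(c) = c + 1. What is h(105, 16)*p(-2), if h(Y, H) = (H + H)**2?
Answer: -1024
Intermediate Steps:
p(c) = 1 + c
h(Y, H) = 4*H**2 (h(Y, H) = (2*H)**2 = 4*H**2)
h(105, 16)*p(-2) = (4*16**2)*(1 - 2) = (4*256)*(-1) = 1024*(-1) = -1024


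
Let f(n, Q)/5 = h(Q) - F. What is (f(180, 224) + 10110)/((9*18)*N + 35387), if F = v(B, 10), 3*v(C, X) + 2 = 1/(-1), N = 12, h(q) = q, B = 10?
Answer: 1605/5333 ≈ 0.30096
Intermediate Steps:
v(C, X) = -1 (v(C, X) = -⅔ + (⅓)/(-1) = -⅔ + (⅓)*(-1) = -⅔ - ⅓ = -1)
F = -1
f(n, Q) = 5 + 5*Q (f(n, Q) = 5*(Q - 1*(-1)) = 5*(Q + 1) = 5*(1 + Q) = 5 + 5*Q)
(f(180, 224) + 10110)/((9*18)*N + 35387) = ((5 + 5*224) + 10110)/((9*18)*12 + 35387) = ((5 + 1120) + 10110)/(162*12 + 35387) = (1125 + 10110)/(1944 + 35387) = 11235/37331 = 11235*(1/37331) = 1605/5333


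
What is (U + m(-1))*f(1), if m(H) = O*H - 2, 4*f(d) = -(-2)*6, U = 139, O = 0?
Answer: 411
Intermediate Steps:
f(d) = 3 (f(d) = (-(-2)*6)/4 = (-1*(-12))/4 = (¼)*12 = 3)
m(H) = -2 (m(H) = 0*H - 2 = 0 - 2 = -2)
(U + m(-1))*f(1) = (139 - 2)*3 = 137*3 = 411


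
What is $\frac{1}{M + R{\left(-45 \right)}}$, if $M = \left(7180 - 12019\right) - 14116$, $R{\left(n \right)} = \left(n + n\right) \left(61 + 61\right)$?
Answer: $- \frac{1}{29935} \approx -3.3406 \cdot 10^{-5}$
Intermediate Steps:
$R{\left(n \right)} = 244 n$ ($R{\left(n \right)} = 2 n 122 = 244 n$)
$M = -18955$ ($M = -4839 - 14116 = -18955$)
$\frac{1}{M + R{\left(-45 \right)}} = \frac{1}{-18955 + 244 \left(-45\right)} = \frac{1}{-18955 - 10980} = \frac{1}{-29935} = - \frac{1}{29935}$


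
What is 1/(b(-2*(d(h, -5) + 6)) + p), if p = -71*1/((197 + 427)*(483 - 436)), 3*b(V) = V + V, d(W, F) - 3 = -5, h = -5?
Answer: -29328/156487 ≈ -0.18741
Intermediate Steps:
d(W, F) = -2 (d(W, F) = 3 - 5 = -2)
b(V) = 2*V/3 (b(V) = (V + V)/3 = (2*V)/3 = 2*V/3)
p = -71/29328 (p = -71/(47*624) = -71/29328 ≈ -0.0024209)
1/(b(-2*(d(h, -5) + 6)) + p) = 1/(2*(-2*(-2 + 6))/3 - 71/29328) = 1/(2*(-2*4)/3 - 71/29328) = 1/((⅔)*(-8) - 71/29328) = 1/(-16/3 - 71/29328) = 1/(-156487/29328) = -29328/156487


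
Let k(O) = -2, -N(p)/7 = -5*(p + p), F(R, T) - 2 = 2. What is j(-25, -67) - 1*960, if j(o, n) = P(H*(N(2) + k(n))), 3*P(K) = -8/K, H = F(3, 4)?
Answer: -198721/207 ≈ -960.00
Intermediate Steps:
F(R, T) = 4 (F(R, T) = 2 + 2 = 4)
H = 4
N(p) = 70*p (N(p) = -(-35)*(p + p) = -(-35)*2*p = -(-70)*p = 70*p)
P(K) = -8/(3*K) (P(K) = (-8/K)/3 = -8/(3*K))
j(o, n) = -1/207 (j(o, n) = -8*1/(4*(70*2 - 2))/3 = -8*1/(4*(140 - 2))/3 = -8/(3*(4*138)) = -8/3/552 = -8/3*1/552 = -1/207)
j(-25, -67) - 1*960 = -1/207 - 1*960 = -1/207 - 960 = -198721/207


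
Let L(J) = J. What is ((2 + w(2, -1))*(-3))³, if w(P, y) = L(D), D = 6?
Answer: -13824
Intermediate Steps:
w(P, y) = 6
((2 + w(2, -1))*(-3))³ = ((2 + 6)*(-3))³ = (8*(-3))³ = (-24)³ = -13824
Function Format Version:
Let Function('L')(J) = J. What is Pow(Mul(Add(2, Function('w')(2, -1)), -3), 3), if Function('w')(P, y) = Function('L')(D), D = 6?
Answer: -13824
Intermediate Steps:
Function('w')(P, y) = 6
Pow(Mul(Add(2, Function('w')(2, -1)), -3), 3) = Pow(Mul(Add(2, 6), -3), 3) = Pow(Mul(8, -3), 3) = Pow(-24, 3) = -13824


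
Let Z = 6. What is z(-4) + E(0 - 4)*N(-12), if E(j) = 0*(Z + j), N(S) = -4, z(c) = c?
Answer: -4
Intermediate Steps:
E(j) = 0 (E(j) = 0*(6 + j) = 0)
z(-4) + E(0 - 4)*N(-12) = -4 + 0*(-4) = -4 + 0 = -4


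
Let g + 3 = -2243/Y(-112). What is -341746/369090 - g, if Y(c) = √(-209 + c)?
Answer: 382762/184545 - 2243*I*√321/321 ≈ 2.0741 - 125.19*I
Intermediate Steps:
g = -3 + 2243*I*√321/321 (g = -3 - 2243/√(-209 - 112) = -3 - 2243*(-I*√321/321) = -3 - (-2243)*I*√321/321 = -3 + 2243*I*√321/321 ≈ -3.0 + 125.19*I)
-341746/369090 - g = -341746/369090 - (-3 + 2243*I*√321/321) = -341746*1/369090 + (3 - 2243*I*√321/321) = -170873/184545 + (3 - 2243*I*√321/321) = 382762/184545 - 2243*I*√321/321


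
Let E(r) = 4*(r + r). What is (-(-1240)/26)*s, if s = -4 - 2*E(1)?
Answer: -12400/13 ≈ -953.85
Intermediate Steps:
E(r) = 8*r (E(r) = 4*(2*r) = 8*r)
s = -20 (s = -4 - 16 = -20)
(-(-1240)/26)*s = -(-1240)/26*(-20) = -40*(-31/26)*(-20) = (620/13)*(-20) = -12400/13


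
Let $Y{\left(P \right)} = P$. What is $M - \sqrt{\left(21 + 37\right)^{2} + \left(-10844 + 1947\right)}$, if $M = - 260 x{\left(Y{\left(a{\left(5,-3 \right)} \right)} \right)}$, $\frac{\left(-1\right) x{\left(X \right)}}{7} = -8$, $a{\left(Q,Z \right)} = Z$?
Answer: $-14560 - i \sqrt{5533} \approx -14560.0 - 74.384 i$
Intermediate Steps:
$x{\left(X \right)} = 56$ ($x{\left(X \right)} = \left(-7\right) \left(-8\right) = 56$)
$M = -14560$ ($M = \left(-260\right) 56 = -14560$)
$M - \sqrt{\left(21 + 37\right)^{2} + \left(-10844 + 1947\right)} = -14560 - \sqrt{\left(21 + 37\right)^{2} + \left(-10844 + 1947\right)} = -14560 - \sqrt{58^{2} - 8897} = -14560 - \sqrt{3364 - 8897} = -14560 - \sqrt{-5533} = -14560 - i \sqrt{5533}$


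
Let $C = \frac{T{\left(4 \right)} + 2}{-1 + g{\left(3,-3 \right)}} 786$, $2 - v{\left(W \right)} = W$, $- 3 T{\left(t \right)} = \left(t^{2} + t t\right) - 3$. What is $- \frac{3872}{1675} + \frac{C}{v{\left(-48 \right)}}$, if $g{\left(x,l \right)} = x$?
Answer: $- \frac{41923}{670} \approx -62.572$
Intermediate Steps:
$T{\left(t \right)} = 1 - \frac{2 t^{2}}{3}$ ($T{\left(t \right)} = - \frac{\left(t^{2} + t t\right) - 3}{3} = - \frac{\left(t^{2} + t^{2}\right) - 3}{3} = - \frac{2 t^{2} - 3}{3} = - \frac{-3 + 2 t^{2}}{3} = 1 - \frac{2 t^{2}}{3}$)
$v{\left(W \right)} = 2 - W$
$C = -3013$ ($C = \frac{\left(1 - \frac{2 \cdot 4^{2}}{3}\right) + 2}{-1 + 3} \cdot 786 = \frac{\left(1 - \frac{32}{3}\right) + 2}{2} \cdot 786 = \left(\left(1 - \frac{32}{3}\right) + 2\right) \frac{1}{2} \cdot 786 = \left(- \frac{29}{3} + 2\right) \frac{1}{2} \cdot 786 = \left(- \frac{23}{3}\right) \frac{1}{2} \cdot 786 = \left(- \frac{23}{6}\right) 786 = -3013$)
$- \frac{3872}{1675} + \frac{C}{v{\left(-48 \right)}} = - \frac{3872}{1675} - \frac{3013}{2 - -48} = \left(-3872\right) \frac{1}{1675} - \frac{3013}{2 + 48} = - \frac{3872}{1675} - \frac{3013}{50} = - \frac{41923}{670}$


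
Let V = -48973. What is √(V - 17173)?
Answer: I*√66146 ≈ 257.19*I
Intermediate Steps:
√(V - 17173) = √(-48973 - 17173) = √(-66146) = I*√66146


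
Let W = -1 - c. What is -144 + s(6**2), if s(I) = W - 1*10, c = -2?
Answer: -153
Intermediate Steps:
W = 1 (W = -1 - 1*(-2) = -1 + 2 = 1)
s(I) = -9 (s(I) = 1 - 1*10 = 1 - 10 = -9)
-144 + s(6**2) = -144 - 9 = -153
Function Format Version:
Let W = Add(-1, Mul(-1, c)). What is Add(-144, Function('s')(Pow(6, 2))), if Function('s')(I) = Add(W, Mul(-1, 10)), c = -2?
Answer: -153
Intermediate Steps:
W = 1 (W = Add(-1, Mul(-1, -2)) = Add(-1, 2) = 1)
Function('s')(I) = -9 (Function('s')(I) = Add(1, Mul(-1, 10)) = Add(1, -10) = -9)
Add(-144, Function('s')(Pow(6, 2))) = Add(-144, -9) = -153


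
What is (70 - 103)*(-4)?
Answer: 132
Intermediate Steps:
(70 - 103)*(-4) = -33*(-4) = 132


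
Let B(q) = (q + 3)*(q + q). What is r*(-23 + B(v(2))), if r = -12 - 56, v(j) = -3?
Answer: 1564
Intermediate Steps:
r = -68
B(q) = 2*q*(3 + q) (B(q) = (3 + q)*(2*q) = 2*q*(3 + q))
r*(-23 + B(v(2))) = -68*(-23 + 2*(-3)*(3 - 3)) = -68*(-23 + 2*(-3)*0) = -68*(-23 + 0) = -68*(-23) = 1564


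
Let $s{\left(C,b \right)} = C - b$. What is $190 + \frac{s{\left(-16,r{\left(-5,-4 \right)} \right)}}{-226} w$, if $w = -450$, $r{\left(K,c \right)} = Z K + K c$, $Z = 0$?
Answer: $\frac{13370}{113} \approx 118.32$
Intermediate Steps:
$r{\left(K,c \right)} = K c$ ($r{\left(K,c \right)} = 0 K + K c = 0 + K c = K c$)
$190 + \frac{s{\left(-16,r{\left(-5,-4 \right)} \right)}}{-226} w = 190 + \frac{-16 - \left(-5\right) \left(-4\right)}{-226} \left(-450\right) = 190 + \left(-16 - 20\right) \left(- \frac{1}{226}\right) \left(-450\right) = 190 + \left(-36\right) \left(- \frac{1}{226}\right) \left(-450\right) = 190 + \frac{18}{113} \left(-450\right) = 190 - \frac{8100}{113} = \frac{13370}{113}$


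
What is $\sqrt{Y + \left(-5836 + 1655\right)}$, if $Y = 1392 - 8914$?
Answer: $i \sqrt{11703} \approx 108.18 i$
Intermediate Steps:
$Y = -7522$ ($Y = 1392 - 8914 = -7522$)
$\sqrt{Y + \left(-5836 + 1655\right)} = \sqrt{-7522 + \left(-5836 + 1655\right)} = \sqrt{-7522 - 4181} = \sqrt{-11703} = i \sqrt{11703}$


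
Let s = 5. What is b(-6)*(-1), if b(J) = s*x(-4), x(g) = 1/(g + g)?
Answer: 5/8 ≈ 0.62500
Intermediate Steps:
x(g) = 1/(2*g)
b(J) = -5/8 (b(J) = 5*((1/2)/(-4)) = 5*((1/2)*(-1/4)) = 5*(-1/8) = -5/8)
b(-6)*(-1) = -5/8*(-1) = 5/8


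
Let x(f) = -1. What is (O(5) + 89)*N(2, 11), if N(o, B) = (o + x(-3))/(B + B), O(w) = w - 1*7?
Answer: 87/22 ≈ 3.9545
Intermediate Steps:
O(w) = -7 + w (O(w) = w - 7 = -7 + w)
N(o, B) = (-1 + o)/(2*B) (N(o, B) = (o - 1)/(B + B) = (-1 + o)/((2*B)) = (-1 + o)*(1/(2*B)) = (-1 + o)/(2*B))
(O(5) + 89)*N(2, 11) = ((-7 + 5) + 89)*((½)*(-1 + 2)/11) = (-2 + 89)*((½)*(1/11)*1) = 87*(1/22) = 87/22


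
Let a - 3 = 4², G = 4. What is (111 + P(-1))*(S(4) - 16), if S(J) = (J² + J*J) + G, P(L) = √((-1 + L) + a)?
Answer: 2220 + 20*√17 ≈ 2302.5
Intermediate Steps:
a = 19 (a = 3 + 4² = 3 + 16 = 19)
P(L) = √(18 + L) (P(L) = √((-1 + L) + 19) = √(18 + L))
S(J) = 4 + 2*J² (S(J) = (J² + J*J) + 4 = (J² + J²) + 4 = 2*J² + 4 = 4 + 2*J²)
(111 + P(-1))*(S(4) - 16) = (111 + √(18 - 1))*((4 + 2*4²) - 16) = (111 + √17)*((4 + 2*16) - 16) = (111 + √17)*((4 + 32) - 16) = (111 + √17)*(36 - 16) = (111 + √17)*20 = 2220 + 20*√17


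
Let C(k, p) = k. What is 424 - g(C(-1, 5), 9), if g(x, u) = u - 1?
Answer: 416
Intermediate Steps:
g(x, u) = -1 + u
424 - g(C(-1, 5), 9) = 424 - (-1 + 9) = 424 - 1*8 = 424 - 8 = 416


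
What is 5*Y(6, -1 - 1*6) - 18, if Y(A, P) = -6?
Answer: -48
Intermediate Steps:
5*Y(6, -1 - 1*6) - 18 = 5*(-6) - 18 = -30 - 18 = -48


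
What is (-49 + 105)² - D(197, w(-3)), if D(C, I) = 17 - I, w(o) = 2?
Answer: 3121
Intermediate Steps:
(-49 + 105)² - D(197, w(-3)) = (-49 + 105)² - (17 - 1*2) = 56² - (17 - 2) = 3136 - 1*15 = 3136 - 15 = 3121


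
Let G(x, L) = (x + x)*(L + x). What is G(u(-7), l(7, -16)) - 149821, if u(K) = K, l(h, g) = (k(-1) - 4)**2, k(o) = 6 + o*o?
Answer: -149849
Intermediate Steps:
k(o) = 6 + o**2
l(h, g) = 9 (l(h, g) = ((6 + (-1)**2) - 4)**2 = ((6 + 1) - 4)**2 = (7 - 4)**2 = 3**2 = 9)
G(x, L) = 2*x*(L + x) (G(x, L) = (2*x)*(L + x) = 2*x*(L + x))
G(u(-7), l(7, -16)) - 149821 = 2*(-7)*(9 - 7) - 149821 = 2*(-7)*2 - 149821 = -28 - 149821 = -149849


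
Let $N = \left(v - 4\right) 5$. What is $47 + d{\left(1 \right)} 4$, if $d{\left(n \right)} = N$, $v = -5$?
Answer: $-133$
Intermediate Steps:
$N = -45$ ($N = \left(-5 - 4\right) 5 = \left(-9\right) 5 = -45$)
$d{\left(n \right)} = -45$
$47 + d{\left(1 \right)} 4 = 47 - 180 = -133$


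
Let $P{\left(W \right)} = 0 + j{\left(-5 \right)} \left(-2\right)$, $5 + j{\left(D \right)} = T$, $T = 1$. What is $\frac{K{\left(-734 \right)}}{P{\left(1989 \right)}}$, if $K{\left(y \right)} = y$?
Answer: $- \frac{367}{4} \approx -91.75$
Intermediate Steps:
$j{\left(D \right)} = -4$ ($j{\left(D \right)} = -5 + 1 = -4$)
$P{\left(W \right)} = 8$ ($P{\left(W \right)} = 0 - -8 = 0 + 8 = 8$)
$\frac{K{\left(-734 \right)}}{P{\left(1989 \right)}} = - \frac{734}{8} = \left(-734\right) \frac{1}{8} = - \frac{367}{4}$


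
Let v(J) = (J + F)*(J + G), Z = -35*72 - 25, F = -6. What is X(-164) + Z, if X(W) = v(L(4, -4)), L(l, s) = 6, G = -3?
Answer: -2545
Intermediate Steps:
Z = -2545 (Z = -2520 - 25 = -2545)
v(J) = (-6 + J)*(-3 + J) (v(J) = (J - 6)*(J - 3) = (-6 + J)*(-3 + J))
X(W) = 0 (X(W) = 18 + 6² - 9*6 = 18 + 36 - 54 = 0)
X(-164) + Z = 0 - 2545 = -2545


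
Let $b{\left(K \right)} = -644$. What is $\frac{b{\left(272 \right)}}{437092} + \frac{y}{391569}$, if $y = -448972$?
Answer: $- \frac{2135806955}{1860344319} \approx -1.1481$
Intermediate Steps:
$\frac{b{\left(272 \right)}}{437092} + \frac{y}{391569} = - \frac{644}{437092} - \frac{448972}{391569} = \left(-644\right) \frac{1}{437092} - \frac{448972}{391569} = - \frac{7}{4751} - \frac{448972}{391569} = - \frac{2135806955}{1860344319}$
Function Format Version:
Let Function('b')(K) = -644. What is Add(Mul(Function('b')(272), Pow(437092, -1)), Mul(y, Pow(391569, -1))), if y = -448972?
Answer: Rational(-2135806955, 1860344319) ≈ -1.1481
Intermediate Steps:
Add(Mul(Function('b')(272), Pow(437092, -1)), Mul(y, Pow(391569, -1))) = Add(Mul(-644, Pow(437092, -1)), Mul(-448972, Pow(391569, -1))) = Add(Mul(-644, Rational(1, 437092)), Mul(-448972, Rational(1, 391569))) = Add(Rational(-7, 4751), Rational(-448972, 391569)) = Rational(-2135806955, 1860344319)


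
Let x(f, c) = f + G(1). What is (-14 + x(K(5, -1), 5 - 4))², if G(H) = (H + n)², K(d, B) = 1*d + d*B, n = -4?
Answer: 25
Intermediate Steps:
K(d, B) = d + B*d
G(H) = (-4 + H)² (G(H) = (H - 4)² = (-4 + H)²)
x(f, c) = 9 + f (x(f, c) = f + (-4 + 1)² = f + (-3)² = f + 9 = 9 + f)
(-14 + x(K(5, -1), 5 - 4))² = (-14 + (9 + 5*(1 - 1)))² = (-14 + (9 + 5*0))² = (-14 + (9 + 0))² = (-14 + 9)² = (-5)² = 25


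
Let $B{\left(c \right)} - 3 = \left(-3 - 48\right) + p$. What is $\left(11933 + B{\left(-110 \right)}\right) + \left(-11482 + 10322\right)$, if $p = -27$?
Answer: $10698$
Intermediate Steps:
$B{\left(c \right)} = -75$ ($B{\left(c \right)} = 3 - 78 = -75$)
$\left(11933 + B{\left(-110 \right)}\right) + \left(-11482 + 10322\right) = \left(11933 - 75\right) + \left(-11482 + 10322\right) = 11858 - 1160 = 10698$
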